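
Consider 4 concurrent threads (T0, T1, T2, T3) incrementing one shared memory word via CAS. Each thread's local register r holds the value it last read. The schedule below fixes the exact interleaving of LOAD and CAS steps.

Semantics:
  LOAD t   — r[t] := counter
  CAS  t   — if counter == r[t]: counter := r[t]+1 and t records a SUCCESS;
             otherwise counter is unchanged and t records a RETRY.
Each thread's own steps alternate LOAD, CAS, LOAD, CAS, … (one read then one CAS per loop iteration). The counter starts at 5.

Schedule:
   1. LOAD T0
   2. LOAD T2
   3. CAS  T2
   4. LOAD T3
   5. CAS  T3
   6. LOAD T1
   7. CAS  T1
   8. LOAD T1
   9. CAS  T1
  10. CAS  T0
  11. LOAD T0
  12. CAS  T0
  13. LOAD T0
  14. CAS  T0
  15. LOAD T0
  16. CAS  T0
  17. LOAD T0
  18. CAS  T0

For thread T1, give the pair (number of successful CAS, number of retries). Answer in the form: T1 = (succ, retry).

T1 = (2, 0)

1. LOAD T0 → mem=5 r[T0]=5 [LOAD]
2. LOAD T2 → mem=5 r[T2]=5 [LOAD]
3. CAS T2 → mem=6 r[T2]=5 [OK]
4. LOAD T3 → mem=6 r[T3]=6 [LOAD]
5. CAS T3 → mem=7 r[T3]=6 [OK]
6. LOAD T1 → mem=7 r[T1]=7 [LOAD]
7. CAS T1 → mem=8 r[T1]=7 [OK]
8. LOAD T1 → mem=8 r[T1]=8 [LOAD]
9. CAS T1 → mem=9 r[T1]=8 [OK]
10. CAS T0 → mem=9 r[T0]=5 [RETRY]
11. LOAD T0 → mem=9 r[T0]=9 [LOAD]
12. CAS T0 → mem=10 r[T0]=9 [OK]
13. LOAD T0 → mem=10 r[T0]=10 [LOAD]
14. CAS T0 → mem=11 r[T0]=10 [OK]
15. LOAD T0 → mem=11 r[T0]=11 [LOAD]
16. CAS T0 → mem=12 r[T0]=11 [OK]
17. LOAD T0 → mem=12 r[T0]=12 [LOAD]
18. CAS T0 → mem=13 r[T0]=12 [OK]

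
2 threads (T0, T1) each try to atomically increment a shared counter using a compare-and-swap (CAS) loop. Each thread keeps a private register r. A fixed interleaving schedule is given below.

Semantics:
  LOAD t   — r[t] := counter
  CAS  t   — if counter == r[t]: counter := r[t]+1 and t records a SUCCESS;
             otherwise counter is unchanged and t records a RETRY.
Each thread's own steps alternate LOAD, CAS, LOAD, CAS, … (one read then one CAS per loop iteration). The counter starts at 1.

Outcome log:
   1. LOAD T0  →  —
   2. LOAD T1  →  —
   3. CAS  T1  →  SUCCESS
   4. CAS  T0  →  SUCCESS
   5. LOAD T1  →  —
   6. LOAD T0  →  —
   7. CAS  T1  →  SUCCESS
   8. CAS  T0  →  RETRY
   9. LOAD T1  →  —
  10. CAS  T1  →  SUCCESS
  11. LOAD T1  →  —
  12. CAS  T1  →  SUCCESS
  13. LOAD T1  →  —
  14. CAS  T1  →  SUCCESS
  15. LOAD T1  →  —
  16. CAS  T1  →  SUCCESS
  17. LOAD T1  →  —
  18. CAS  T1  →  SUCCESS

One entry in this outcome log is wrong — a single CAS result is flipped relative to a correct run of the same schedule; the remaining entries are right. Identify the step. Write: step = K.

step = 4

Re-executing:
step 1: T0 LOAD ⇒ load; ctr=1 reg=1
step 2: T1 LOAD ⇒ load; ctr=1 reg=1
step 3: T1 CAS ⇒ ok; ctr=2 reg=1
step 4: T0 CAS ⇒ retry; ctr=2 reg=1
step 5: T1 LOAD ⇒ load; ctr=2 reg=2
step 6: T0 LOAD ⇒ load; ctr=2 reg=2
step 7: T1 CAS ⇒ ok; ctr=3 reg=2
step 8: T0 CAS ⇒ retry; ctr=3 reg=2
step 9: T1 LOAD ⇒ load; ctr=3 reg=3
step 10: T1 CAS ⇒ ok; ctr=4 reg=3
step 11: T1 LOAD ⇒ load; ctr=4 reg=4
step 12: T1 CAS ⇒ ok; ctr=5 reg=4
step 13: T1 LOAD ⇒ load; ctr=5 reg=5
step 14: T1 CAS ⇒ ok; ctr=6 reg=5
step 15: T1 LOAD ⇒ load; ctr=6 reg=6
step 16: T1 CAS ⇒ ok; ctr=7 reg=6
step 17: T1 LOAD ⇒ load; ctr=7 reg=7
step 18: T1 CAS ⇒ ok; ctr=8 reg=7
Log disagrees first at step 4.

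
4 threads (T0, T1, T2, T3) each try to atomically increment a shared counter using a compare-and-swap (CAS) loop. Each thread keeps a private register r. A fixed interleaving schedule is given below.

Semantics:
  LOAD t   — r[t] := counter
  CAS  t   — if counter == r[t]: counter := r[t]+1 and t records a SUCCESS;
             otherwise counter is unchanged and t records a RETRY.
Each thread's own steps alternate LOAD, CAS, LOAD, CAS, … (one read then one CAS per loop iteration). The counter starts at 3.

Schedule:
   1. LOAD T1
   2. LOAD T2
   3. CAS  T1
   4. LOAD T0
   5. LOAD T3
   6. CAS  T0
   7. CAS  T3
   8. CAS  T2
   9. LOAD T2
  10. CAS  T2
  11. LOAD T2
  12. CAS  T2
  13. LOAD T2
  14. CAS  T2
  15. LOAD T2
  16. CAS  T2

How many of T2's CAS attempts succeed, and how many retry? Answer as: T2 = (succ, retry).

T2 = (4, 1)

[1] T1.load  rd  (counter 3, T1.r 3)
[2] T2.load  rd  (counter 3, T2.r 3)
[3] T1.cas  hit  (counter 4, T1.r 3)
[4] T0.load  rd  (counter 4, T0.r 4)
[5] T3.load  rd  (counter 4, T3.r 4)
[6] T0.cas  hit  (counter 5, T0.r 4)
[7] T3.cas  miss  (counter 5, T3.r 4)
[8] T2.cas  miss  (counter 5, T2.r 3)
[9] T2.load  rd  (counter 5, T2.r 5)
[10] T2.cas  hit  (counter 6, T2.r 5)
[11] T2.load  rd  (counter 6, T2.r 6)
[12] T2.cas  hit  (counter 7, T2.r 6)
[13] T2.load  rd  (counter 7, T2.r 7)
[14] T2.cas  hit  (counter 8, T2.r 7)
[15] T2.load  rd  (counter 8, T2.r 8)
[16] T2.cas  hit  (counter 9, T2.r 8)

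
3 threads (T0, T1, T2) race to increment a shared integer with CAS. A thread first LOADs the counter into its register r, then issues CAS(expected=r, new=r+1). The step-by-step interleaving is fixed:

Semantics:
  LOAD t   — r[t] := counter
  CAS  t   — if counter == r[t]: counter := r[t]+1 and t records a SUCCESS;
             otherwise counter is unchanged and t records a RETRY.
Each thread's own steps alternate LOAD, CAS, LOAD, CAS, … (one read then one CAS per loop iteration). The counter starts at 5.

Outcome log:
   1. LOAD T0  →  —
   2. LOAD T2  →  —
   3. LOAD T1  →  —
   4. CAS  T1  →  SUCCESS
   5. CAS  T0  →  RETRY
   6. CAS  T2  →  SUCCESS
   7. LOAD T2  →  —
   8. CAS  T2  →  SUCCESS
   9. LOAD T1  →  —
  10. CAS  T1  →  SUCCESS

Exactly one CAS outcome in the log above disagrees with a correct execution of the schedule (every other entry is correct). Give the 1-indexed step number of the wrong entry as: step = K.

Re-executing:
[1] T0.load  rd  (counter 5, T0.r 5)
[2] T2.load  rd  (counter 5, T2.r 5)
[3] T1.load  rd  (counter 5, T1.r 5)
[4] T1.cas  hit  (counter 6, T1.r 5)
[5] T0.cas  miss  (counter 6, T0.r 5)
[6] T2.cas  miss  (counter 6, T2.r 5)
[7] T2.load  rd  (counter 6, T2.r 6)
[8] T2.cas  hit  (counter 7, T2.r 6)
[9] T1.load  rd  (counter 7, T1.r 7)
[10] T1.cas  hit  (counter 8, T1.r 7)
Log disagrees first at step 6.

step = 6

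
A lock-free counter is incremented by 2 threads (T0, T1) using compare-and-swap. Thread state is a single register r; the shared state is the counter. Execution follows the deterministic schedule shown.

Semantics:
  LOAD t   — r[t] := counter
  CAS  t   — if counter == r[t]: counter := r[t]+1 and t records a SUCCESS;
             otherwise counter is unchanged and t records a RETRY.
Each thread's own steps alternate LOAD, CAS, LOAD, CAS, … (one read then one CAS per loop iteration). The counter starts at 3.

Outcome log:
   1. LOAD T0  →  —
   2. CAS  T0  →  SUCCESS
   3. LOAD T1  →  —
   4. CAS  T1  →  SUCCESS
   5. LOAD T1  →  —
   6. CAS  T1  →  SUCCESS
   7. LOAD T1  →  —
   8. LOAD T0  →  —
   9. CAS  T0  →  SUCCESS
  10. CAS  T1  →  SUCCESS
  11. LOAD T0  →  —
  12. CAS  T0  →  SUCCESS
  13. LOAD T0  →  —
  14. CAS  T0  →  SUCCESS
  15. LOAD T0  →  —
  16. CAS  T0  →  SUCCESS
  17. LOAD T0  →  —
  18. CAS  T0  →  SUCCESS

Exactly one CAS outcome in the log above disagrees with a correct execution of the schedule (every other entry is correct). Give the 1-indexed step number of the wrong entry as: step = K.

Re-executing:
   1) LOAD T0:  M=3  r_T0=3
   2) CAS  T0:  M=4  r_T0=3 ✓
   3) LOAD T1:  M=4  r_T1=4
   4) CAS  T1:  M=5  r_T1=4 ✓
   5) LOAD T1:  M=5  r_T1=5
   6) CAS  T1:  M=6  r_T1=5 ✓
   7) LOAD T1:  M=6  r_T1=6
   8) LOAD T0:  M=6  r_T0=6
   9) CAS  T0:  M=7  r_T0=6 ✓
  10) CAS  T1:  M=7  r_T1=6 ✗
  11) LOAD T0:  M=7  r_T0=7
  12) CAS  T0:  M=8  r_T0=7 ✓
  13) LOAD T0:  M=8  r_T0=8
  14) CAS  T0:  M=9  r_T0=8 ✓
  15) LOAD T0:  M=9  r_T0=9
  16) CAS  T0:  M=10  r_T0=9 ✓
  17) LOAD T0:  M=10  r_T0=10
  18) CAS  T0:  M=11  r_T0=10 ✓
Mismatch at 10.

step = 10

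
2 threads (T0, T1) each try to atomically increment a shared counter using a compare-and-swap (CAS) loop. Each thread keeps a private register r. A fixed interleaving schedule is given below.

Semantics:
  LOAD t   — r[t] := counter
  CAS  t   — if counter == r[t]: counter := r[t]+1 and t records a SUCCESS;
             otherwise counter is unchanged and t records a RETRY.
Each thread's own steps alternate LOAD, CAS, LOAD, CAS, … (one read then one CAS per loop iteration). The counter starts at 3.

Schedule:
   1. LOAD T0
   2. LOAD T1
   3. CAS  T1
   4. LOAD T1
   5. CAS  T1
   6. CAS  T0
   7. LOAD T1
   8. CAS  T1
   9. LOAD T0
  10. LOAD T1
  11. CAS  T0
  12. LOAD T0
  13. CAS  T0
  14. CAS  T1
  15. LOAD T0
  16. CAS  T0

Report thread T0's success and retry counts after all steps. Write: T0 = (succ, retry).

T0 = (3, 1)

step 1: T0 LOAD ⇒ load; ctr=3 reg=3
step 2: T1 LOAD ⇒ load; ctr=3 reg=3
step 3: T1 CAS ⇒ ok; ctr=4 reg=3
step 4: T1 LOAD ⇒ load; ctr=4 reg=4
step 5: T1 CAS ⇒ ok; ctr=5 reg=4
step 6: T0 CAS ⇒ retry; ctr=5 reg=3
step 7: T1 LOAD ⇒ load; ctr=5 reg=5
step 8: T1 CAS ⇒ ok; ctr=6 reg=5
step 9: T0 LOAD ⇒ load; ctr=6 reg=6
step 10: T1 LOAD ⇒ load; ctr=6 reg=6
step 11: T0 CAS ⇒ ok; ctr=7 reg=6
step 12: T0 LOAD ⇒ load; ctr=7 reg=7
step 13: T0 CAS ⇒ ok; ctr=8 reg=7
step 14: T1 CAS ⇒ retry; ctr=8 reg=6
step 15: T0 LOAD ⇒ load; ctr=8 reg=8
step 16: T0 CAS ⇒ ok; ctr=9 reg=8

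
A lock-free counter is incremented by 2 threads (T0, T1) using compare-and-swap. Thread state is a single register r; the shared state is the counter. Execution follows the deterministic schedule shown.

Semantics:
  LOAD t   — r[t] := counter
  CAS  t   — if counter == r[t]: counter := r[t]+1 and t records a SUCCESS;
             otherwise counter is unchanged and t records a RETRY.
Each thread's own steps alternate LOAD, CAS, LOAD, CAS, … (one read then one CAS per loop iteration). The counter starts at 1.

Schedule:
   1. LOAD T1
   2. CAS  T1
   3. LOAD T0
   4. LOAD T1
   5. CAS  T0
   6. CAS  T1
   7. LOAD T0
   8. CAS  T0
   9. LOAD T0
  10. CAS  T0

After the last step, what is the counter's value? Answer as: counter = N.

1. LOAD T1 → mem=1 r[T1]=1 [LOAD]
2. CAS T1 → mem=2 r[T1]=1 [OK]
3. LOAD T0 → mem=2 r[T0]=2 [LOAD]
4. LOAD T1 → mem=2 r[T1]=2 [LOAD]
5. CAS T0 → mem=3 r[T0]=2 [OK]
6. CAS T1 → mem=3 r[T1]=2 [RETRY]
7. LOAD T0 → mem=3 r[T0]=3 [LOAD]
8. CAS T0 → mem=4 r[T0]=3 [OK]
9. LOAD T0 → mem=4 r[T0]=4 [LOAD]
10. CAS T0 → mem=5 r[T0]=4 [OK]

counter = 5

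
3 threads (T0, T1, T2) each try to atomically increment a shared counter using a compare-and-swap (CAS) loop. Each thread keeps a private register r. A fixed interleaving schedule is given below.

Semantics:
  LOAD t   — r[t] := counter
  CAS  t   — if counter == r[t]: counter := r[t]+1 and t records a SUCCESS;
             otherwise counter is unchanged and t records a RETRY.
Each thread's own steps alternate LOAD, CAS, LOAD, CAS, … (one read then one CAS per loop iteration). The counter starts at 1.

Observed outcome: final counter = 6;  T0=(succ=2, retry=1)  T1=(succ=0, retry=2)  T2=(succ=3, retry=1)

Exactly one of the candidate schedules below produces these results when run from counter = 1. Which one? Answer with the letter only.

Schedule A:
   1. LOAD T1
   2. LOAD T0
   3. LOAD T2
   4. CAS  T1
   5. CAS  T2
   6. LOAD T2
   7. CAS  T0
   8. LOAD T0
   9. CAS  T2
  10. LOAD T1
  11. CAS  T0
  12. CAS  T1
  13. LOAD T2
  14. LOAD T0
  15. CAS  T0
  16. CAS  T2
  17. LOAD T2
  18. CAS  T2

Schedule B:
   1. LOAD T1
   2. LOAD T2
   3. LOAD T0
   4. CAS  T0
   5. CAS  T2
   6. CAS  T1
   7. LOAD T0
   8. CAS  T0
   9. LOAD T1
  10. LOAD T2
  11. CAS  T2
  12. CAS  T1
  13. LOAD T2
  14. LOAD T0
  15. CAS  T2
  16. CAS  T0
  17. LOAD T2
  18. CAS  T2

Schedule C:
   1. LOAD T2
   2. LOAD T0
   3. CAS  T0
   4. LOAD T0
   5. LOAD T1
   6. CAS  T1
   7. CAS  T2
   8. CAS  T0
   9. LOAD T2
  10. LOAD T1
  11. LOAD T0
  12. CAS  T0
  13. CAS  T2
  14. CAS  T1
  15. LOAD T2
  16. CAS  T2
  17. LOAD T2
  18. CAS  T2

Simulating candidate B:
step 1: T1 LOAD ⇒ load; ctr=1 reg=1
step 2: T2 LOAD ⇒ load; ctr=1 reg=1
step 3: T0 LOAD ⇒ load; ctr=1 reg=1
step 4: T0 CAS ⇒ ok; ctr=2 reg=1
step 5: T2 CAS ⇒ retry; ctr=2 reg=1
step 6: T1 CAS ⇒ retry; ctr=2 reg=1
step 7: T0 LOAD ⇒ load; ctr=2 reg=2
step 8: T0 CAS ⇒ ok; ctr=3 reg=2
step 9: T1 LOAD ⇒ load; ctr=3 reg=3
step 10: T2 LOAD ⇒ load; ctr=3 reg=3
step 11: T2 CAS ⇒ ok; ctr=4 reg=3
step 12: T1 CAS ⇒ retry; ctr=4 reg=3
step 13: T2 LOAD ⇒ load; ctr=4 reg=4
step 14: T0 LOAD ⇒ load; ctr=4 reg=4
step 15: T2 CAS ⇒ ok; ctr=5 reg=4
step 16: T0 CAS ⇒ retry; ctr=5 reg=4
step 17: T2 LOAD ⇒ load; ctr=5 reg=5
step 18: T2 CAS ⇒ ok; ctr=6 reg=5

B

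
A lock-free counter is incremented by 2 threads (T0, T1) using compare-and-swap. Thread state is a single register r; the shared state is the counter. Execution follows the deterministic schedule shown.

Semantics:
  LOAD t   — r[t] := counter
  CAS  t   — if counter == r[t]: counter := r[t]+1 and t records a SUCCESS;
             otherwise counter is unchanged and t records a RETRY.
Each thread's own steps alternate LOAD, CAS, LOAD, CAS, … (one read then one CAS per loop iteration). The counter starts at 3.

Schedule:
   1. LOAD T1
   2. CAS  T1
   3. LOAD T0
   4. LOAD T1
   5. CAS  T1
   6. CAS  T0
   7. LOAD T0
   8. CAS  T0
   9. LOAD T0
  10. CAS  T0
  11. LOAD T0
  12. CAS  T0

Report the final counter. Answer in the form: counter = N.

step 1: T1 LOAD ⇒ load; ctr=3 reg=3
step 2: T1 CAS ⇒ ok; ctr=4 reg=3
step 3: T0 LOAD ⇒ load; ctr=4 reg=4
step 4: T1 LOAD ⇒ load; ctr=4 reg=4
step 5: T1 CAS ⇒ ok; ctr=5 reg=4
step 6: T0 CAS ⇒ retry; ctr=5 reg=4
step 7: T0 LOAD ⇒ load; ctr=5 reg=5
step 8: T0 CAS ⇒ ok; ctr=6 reg=5
step 9: T0 LOAD ⇒ load; ctr=6 reg=6
step 10: T0 CAS ⇒ ok; ctr=7 reg=6
step 11: T0 LOAD ⇒ load; ctr=7 reg=7
step 12: T0 CAS ⇒ ok; ctr=8 reg=7

counter = 8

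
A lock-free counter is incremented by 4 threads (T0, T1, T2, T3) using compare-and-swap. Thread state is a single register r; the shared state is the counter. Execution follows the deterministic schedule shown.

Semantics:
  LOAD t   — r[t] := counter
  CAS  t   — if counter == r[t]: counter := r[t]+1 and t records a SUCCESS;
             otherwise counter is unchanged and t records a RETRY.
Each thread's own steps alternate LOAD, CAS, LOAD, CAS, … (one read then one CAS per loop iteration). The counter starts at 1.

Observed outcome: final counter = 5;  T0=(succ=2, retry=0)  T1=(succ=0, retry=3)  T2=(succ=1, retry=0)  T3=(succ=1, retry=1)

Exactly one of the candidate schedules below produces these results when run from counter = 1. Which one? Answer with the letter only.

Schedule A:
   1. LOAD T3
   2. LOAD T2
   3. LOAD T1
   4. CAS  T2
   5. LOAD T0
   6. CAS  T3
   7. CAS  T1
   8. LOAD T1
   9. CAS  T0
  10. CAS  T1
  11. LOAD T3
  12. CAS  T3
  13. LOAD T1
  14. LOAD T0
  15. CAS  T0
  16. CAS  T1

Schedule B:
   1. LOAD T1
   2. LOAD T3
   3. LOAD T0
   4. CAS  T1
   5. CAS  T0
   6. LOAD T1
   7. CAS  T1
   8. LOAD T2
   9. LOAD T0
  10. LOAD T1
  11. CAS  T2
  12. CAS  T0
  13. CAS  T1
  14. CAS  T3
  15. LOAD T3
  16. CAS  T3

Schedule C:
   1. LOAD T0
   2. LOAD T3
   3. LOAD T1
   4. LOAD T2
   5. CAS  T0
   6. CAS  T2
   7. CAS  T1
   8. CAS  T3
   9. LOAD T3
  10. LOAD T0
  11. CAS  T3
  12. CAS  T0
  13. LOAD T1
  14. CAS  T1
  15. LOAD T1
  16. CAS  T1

A

Simulating candidate A:
   1) LOAD T3:  M=1  r_T3=1
   2) LOAD T2:  M=1  r_T2=1
   3) LOAD T1:  M=1  r_T1=1
   4) CAS  T2:  M=2  r_T2=1 ✓
   5) LOAD T0:  M=2  r_T0=2
   6) CAS  T3:  M=2  r_T3=1 ✗
   7) CAS  T1:  M=2  r_T1=1 ✗
   8) LOAD T1:  M=2  r_T1=2
   9) CAS  T0:  M=3  r_T0=2 ✓
  10) CAS  T1:  M=3  r_T1=2 ✗
  11) LOAD T3:  M=3  r_T3=3
  12) CAS  T3:  M=4  r_T3=3 ✓
  13) LOAD T1:  M=4  r_T1=4
  14) LOAD T0:  M=4  r_T0=4
  15) CAS  T0:  M=5  r_T0=4 ✓
  16) CAS  T1:  M=5  r_T1=4 ✗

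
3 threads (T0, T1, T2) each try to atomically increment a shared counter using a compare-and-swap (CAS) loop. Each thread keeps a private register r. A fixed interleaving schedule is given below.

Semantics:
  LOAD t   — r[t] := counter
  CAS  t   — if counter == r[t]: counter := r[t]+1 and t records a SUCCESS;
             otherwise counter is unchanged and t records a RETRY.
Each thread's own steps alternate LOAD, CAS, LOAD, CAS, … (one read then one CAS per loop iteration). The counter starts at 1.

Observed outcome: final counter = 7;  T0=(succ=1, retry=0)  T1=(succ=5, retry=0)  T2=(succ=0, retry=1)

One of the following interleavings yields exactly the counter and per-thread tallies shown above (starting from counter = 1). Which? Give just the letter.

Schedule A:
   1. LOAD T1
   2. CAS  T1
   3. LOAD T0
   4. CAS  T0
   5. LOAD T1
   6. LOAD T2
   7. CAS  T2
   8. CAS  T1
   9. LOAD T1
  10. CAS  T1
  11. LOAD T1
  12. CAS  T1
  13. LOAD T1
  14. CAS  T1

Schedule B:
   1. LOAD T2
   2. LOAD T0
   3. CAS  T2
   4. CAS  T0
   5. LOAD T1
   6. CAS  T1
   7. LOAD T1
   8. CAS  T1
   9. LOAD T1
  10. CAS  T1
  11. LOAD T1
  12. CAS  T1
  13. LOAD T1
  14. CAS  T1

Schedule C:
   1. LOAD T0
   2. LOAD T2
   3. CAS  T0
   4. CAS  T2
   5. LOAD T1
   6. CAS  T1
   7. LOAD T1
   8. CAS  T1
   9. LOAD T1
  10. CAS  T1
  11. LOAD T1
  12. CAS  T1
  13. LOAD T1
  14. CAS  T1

C

Simulating candidate C:
step 1: T0 LOAD ⇒ load; ctr=1 reg=1
step 2: T2 LOAD ⇒ load; ctr=1 reg=1
step 3: T0 CAS ⇒ ok; ctr=2 reg=1
step 4: T2 CAS ⇒ retry; ctr=2 reg=1
step 5: T1 LOAD ⇒ load; ctr=2 reg=2
step 6: T1 CAS ⇒ ok; ctr=3 reg=2
step 7: T1 LOAD ⇒ load; ctr=3 reg=3
step 8: T1 CAS ⇒ ok; ctr=4 reg=3
step 9: T1 LOAD ⇒ load; ctr=4 reg=4
step 10: T1 CAS ⇒ ok; ctr=5 reg=4
step 11: T1 LOAD ⇒ load; ctr=5 reg=5
step 12: T1 CAS ⇒ ok; ctr=6 reg=5
step 13: T1 LOAD ⇒ load; ctr=6 reg=6
step 14: T1 CAS ⇒ ok; ctr=7 reg=6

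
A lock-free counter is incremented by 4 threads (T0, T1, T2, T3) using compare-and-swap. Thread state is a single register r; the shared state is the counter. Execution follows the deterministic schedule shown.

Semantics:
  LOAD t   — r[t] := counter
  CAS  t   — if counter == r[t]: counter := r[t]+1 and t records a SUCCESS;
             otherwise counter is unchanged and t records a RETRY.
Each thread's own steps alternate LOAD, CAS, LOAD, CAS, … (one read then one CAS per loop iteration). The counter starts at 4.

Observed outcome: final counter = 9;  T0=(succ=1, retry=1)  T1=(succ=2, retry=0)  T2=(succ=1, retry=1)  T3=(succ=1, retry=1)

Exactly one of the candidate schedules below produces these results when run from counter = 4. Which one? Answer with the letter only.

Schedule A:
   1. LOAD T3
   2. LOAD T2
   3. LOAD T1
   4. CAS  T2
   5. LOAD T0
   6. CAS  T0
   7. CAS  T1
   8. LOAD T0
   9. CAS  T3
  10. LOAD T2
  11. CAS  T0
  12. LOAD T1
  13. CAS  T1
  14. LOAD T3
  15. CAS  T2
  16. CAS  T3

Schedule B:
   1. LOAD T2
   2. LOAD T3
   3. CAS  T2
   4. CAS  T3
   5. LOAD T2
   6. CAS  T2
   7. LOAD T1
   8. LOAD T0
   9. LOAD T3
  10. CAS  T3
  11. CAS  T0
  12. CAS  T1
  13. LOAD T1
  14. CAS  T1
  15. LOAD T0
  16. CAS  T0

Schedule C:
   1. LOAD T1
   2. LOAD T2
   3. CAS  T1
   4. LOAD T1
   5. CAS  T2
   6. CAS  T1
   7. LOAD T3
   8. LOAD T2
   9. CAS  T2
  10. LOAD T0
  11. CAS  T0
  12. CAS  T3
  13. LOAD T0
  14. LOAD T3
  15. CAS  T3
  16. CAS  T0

Run C:
#1 T1 reads 4
#2 T2 reads 4
#3 T1 CAS(4→5) writes; counter now 5
#4 T1 reads 5
#5 T2 CAS(4→5) fails; counter now 5
#6 T1 CAS(5→6) writes; counter now 6
#7 T3 reads 6
#8 T2 reads 6
#9 T2 CAS(6→7) writes; counter now 7
#10 T0 reads 7
#11 T0 CAS(7→8) writes; counter now 8
#12 T3 CAS(6→7) fails; counter now 8
#13 T0 reads 8
#14 T3 reads 8
#15 T3 CAS(8→9) writes; counter now 9
#16 T0 CAS(8→9) fails; counter now 9

C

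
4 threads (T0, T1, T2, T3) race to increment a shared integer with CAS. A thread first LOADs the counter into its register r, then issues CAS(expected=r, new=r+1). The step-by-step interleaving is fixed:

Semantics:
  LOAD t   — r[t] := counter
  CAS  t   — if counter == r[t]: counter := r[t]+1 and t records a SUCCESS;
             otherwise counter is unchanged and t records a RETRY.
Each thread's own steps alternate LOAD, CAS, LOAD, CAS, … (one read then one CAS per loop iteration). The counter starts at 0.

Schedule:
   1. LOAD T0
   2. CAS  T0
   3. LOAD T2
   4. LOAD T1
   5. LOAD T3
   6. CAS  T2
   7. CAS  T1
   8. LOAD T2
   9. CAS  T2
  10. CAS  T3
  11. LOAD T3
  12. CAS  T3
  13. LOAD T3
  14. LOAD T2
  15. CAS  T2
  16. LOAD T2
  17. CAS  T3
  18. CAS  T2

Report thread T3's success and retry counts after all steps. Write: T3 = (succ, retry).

T3 = (1, 2)

1. LOAD T0 → mem=0 r[T0]=0 [LOAD]
2. CAS T0 → mem=1 r[T0]=0 [OK]
3. LOAD T2 → mem=1 r[T2]=1 [LOAD]
4. LOAD T1 → mem=1 r[T1]=1 [LOAD]
5. LOAD T3 → mem=1 r[T3]=1 [LOAD]
6. CAS T2 → mem=2 r[T2]=1 [OK]
7. CAS T1 → mem=2 r[T1]=1 [RETRY]
8. LOAD T2 → mem=2 r[T2]=2 [LOAD]
9. CAS T2 → mem=3 r[T2]=2 [OK]
10. CAS T3 → mem=3 r[T3]=1 [RETRY]
11. LOAD T3 → mem=3 r[T3]=3 [LOAD]
12. CAS T3 → mem=4 r[T3]=3 [OK]
13. LOAD T3 → mem=4 r[T3]=4 [LOAD]
14. LOAD T2 → mem=4 r[T2]=4 [LOAD]
15. CAS T2 → mem=5 r[T2]=4 [OK]
16. LOAD T2 → mem=5 r[T2]=5 [LOAD]
17. CAS T3 → mem=5 r[T3]=4 [RETRY]
18. CAS T2 → mem=6 r[T2]=5 [OK]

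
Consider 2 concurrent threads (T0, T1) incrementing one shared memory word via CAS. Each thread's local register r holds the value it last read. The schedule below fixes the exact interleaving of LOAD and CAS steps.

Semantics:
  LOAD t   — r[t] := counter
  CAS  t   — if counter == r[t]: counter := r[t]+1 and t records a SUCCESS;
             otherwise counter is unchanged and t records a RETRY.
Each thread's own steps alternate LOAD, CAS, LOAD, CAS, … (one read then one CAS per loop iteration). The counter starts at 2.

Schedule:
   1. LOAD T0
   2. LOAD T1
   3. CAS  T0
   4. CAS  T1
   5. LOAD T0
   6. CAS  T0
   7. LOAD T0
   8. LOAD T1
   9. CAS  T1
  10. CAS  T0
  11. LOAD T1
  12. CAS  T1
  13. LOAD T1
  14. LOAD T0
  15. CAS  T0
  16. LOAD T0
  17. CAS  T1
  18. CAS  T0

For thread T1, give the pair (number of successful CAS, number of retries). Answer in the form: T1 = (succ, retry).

1. LOAD T0 → mem=2 r[T0]=2 [LOAD]
2. LOAD T1 → mem=2 r[T1]=2 [LOAD]
3. CAS T0 → mem=3 r[T0]=2 [OK]
4. CAS T1 → mem=3 r[T1]=2 [RETRY]
5. LOAD T0 → mem=3 r[T0]=3 [LOAD]
6. CAS T0 → mem=4 r[T0]=3 [OK]
7. LOAD T0 → mem=4 r[T0]=4 [LOAD]
8. LOAD T1 → mem=4 r[T1]=4 [LOAD]
9. CAS T1 → mem=5 r[T1]=4 [OK]
10. CAS T0 → mem=5 r[T0]=4 [RETRY]
11. LOAD T1 → mem=5 r[T1]=5 [LOAD]
12. CAS T1 → mem=6 r[T1]=5 [OK]
13. LOAD T1 → mem=6 r[T1]=6 [LOAD]
14. LOAD T0 → mem=6 r[T0]=6 [LOAD]
15. CAS T0 → mem=7 r[T0]=6 [OK]
16. LOAD T0 → mem=7 r[T0]=7 [LOAD]
17. CAS T1 → mem=7 r[T1]=6 [RETRY]
18. CAS T0 → mem=8 r[T0]=7 [OK]

T1 = (2, 2)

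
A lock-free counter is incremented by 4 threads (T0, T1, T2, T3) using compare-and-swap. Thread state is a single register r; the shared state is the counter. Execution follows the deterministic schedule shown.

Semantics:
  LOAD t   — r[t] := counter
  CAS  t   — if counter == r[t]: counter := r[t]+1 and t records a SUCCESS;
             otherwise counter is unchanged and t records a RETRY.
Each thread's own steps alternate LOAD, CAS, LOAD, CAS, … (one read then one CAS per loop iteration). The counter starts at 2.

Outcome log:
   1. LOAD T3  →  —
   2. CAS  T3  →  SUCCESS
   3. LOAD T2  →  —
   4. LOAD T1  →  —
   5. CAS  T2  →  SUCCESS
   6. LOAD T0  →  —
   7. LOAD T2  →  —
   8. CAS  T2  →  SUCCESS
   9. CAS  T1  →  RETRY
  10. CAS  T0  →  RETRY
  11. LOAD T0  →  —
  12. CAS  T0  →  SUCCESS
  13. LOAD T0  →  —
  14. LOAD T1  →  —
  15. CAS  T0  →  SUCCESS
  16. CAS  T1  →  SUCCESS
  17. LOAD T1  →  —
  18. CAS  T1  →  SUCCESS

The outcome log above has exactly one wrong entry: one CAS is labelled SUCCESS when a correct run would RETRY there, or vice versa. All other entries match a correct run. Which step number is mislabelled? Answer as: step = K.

step = 16

Reference trace:
1. LOAD T3 → mem=2 r[T3]=2 [LOAD]
2. CAS T3 → mem=3 r[T3]=2 [OK]
3. LOAD T2 → mem=3 r[T2]=3 [LOAD]
4. LOAD T1 → mem=3 r[T1]=3 [LOAD]
5. CAS T2 → mem=4 r[T2]=3 [OK]
6. LOAD T0 → mem=4 r[T0]=4 [LOAD]
7. LOAD T2 → mem=4 r[T2]=4 [LOAD]
8. CAS T2 → mem=5 r[T2]=4 [OK]
9. CAS T1 → mem=5 r[T1]=3 [RETRY]
10. CAS T0 → mem=5 r[T0]=4 [RETRY]
11. LOAD T0 → mem=5 r[T0]=5 [LOAD]
12. CAS T0 → mem=6 r[T0]=5 [OK]
13. LOAD T0 → mem=6 r[T0]=6 [LOAD]
14. LOAD T1 → mem=6 r[T1]=6 [LOAD]
15. CAS T0 → mem=7 r[T0]=6 [OK]
16. CAS T1 → mem=7 r[T1]=6 [RETRY]
17. LOAD T1 → mem=7 r[T1]=7 [LOAD]
18. CAS T1 → mem=8 r[T1]=7 [OK]
Flip is step 16.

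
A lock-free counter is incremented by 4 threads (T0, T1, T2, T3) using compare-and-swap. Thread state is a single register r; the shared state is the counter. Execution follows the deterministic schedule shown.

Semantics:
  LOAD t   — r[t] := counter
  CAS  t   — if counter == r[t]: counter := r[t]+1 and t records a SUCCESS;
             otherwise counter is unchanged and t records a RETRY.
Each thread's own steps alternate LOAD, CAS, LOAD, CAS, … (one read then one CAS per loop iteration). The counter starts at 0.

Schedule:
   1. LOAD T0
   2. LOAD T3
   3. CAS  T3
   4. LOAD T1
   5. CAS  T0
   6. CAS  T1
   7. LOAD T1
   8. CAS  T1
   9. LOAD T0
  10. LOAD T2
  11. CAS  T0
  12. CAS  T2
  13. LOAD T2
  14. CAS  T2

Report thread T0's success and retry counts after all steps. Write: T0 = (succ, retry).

T0 = (1, 1)

   1) LOAD T0:  M=0  r_T0=0
   2) LOAD T3:  M=0  r_T3=0
   3) CAS  T3:  M=1  r_T3=0 ✓
   4) LOAD T1:  M=1  r_T1=1
   5) CAS  T0:  M=1  r_T0=0 ✗
   6) CAS  T1:  M=2  r_T1=1 ✓
   7) LOAD T1:  M=2  r_T1=2
   8) CAS  T1:  M=3  r_T1=2 ✓
   9) LOAD T0:  M=3  r_T0=3
  10) LOAD T2:  M=3  r_T2=3
  11) CAS  T0:  M=4  r_T0=3 ✓
  12) CAS  T2:  M=4  r_T2=3 ✗
  13) LOAD T2:  M=4  r_T2=4
  14) CAS  T2:  M=5  r_T2=4 ✓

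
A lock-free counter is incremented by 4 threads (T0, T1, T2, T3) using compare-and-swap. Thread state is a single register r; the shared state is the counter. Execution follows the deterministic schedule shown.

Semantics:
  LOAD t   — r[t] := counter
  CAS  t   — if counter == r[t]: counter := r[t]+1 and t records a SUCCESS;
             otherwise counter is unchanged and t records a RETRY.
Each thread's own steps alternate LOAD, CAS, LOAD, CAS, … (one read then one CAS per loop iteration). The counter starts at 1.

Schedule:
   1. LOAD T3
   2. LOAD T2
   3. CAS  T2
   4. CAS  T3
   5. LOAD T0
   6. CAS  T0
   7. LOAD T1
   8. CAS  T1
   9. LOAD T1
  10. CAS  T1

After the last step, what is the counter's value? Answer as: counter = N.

counter = 5

T3 LOAD — after: cnt=1, r=1 — load
T2 LOAD — after: cnt=1, r=1 — load
T2 CAS — after: cnt=2, r=1 — ok
T3 CAS — after: cnt=2, r=1 — retry
T0 LOAD — after: cnt=2, r=2 — load
T0 CAS — after: cnt=3, r=2 — ok
T1 LOAD — after: cnt=3, r=3 — load
T1 CAS — after: cnt=4, r=3 — ok
T1 LOAD — after: cnt=4, r=4 — load
T1 CAS — after: cnt=5, r=4 — ok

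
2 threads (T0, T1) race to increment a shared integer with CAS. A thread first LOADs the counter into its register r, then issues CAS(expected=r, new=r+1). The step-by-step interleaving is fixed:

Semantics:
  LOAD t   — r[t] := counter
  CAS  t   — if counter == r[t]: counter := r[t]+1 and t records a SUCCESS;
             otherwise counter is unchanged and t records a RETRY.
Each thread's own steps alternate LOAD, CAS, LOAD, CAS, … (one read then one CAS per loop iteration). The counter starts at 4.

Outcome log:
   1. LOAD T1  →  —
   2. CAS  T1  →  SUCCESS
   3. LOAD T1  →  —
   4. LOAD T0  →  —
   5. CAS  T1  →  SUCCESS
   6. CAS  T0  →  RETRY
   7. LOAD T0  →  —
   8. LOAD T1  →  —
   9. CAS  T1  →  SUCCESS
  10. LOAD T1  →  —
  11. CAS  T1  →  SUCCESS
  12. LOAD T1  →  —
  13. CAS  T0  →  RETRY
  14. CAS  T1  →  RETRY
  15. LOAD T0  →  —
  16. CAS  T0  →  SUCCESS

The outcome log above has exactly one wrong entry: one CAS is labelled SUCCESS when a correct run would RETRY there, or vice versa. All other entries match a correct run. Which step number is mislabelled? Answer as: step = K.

Reference trace:
T1 LOAD — after: cnt=4, r=4 — load
T1 CAS — after: cnt=5, r=4 — ok
T1 LOAD — after: cnt=5, r=5 — load
T0 LOAD — after: cnt=5, r=5 — load
T1 CAS — after: cnt=6, r=5 — ok
T0 CAS — after: cnt=6, r=5 — retry
T0 LOAD — after: cnt=6, r=6 — load
T1 LOAD — after: cnt=6, r=6 — load
T1 CAS — after: cnt=7, r=6 — ok
T1 LOAD — after: cnt=7, r=7 — load
T1 CAS — after: cnt=8, r=7 — ok
T1 LOAD — after: cnt=8, r=8 — load
T0 CAS — after: cnt=8, r=6 — retry
T1 CAS — after: cnt=9, r=8 — ok
T0 LOAD — after: cnt=9, r=9 — load
T0 CAS — after: cnt=10, r=9 — ok
Flip is step 14.

step = 14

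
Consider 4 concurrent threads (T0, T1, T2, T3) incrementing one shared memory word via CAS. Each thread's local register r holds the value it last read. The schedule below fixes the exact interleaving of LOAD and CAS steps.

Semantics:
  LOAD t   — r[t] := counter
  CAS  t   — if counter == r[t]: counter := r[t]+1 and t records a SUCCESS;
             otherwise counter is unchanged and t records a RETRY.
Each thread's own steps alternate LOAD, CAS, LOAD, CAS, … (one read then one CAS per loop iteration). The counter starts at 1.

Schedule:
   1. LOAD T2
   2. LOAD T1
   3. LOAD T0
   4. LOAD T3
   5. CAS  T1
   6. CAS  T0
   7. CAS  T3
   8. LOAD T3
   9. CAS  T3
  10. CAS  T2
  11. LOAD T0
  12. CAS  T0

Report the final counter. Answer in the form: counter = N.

counter = 4

step 1: T2 LOAD ⇒ load; ctr=1 reg=1
step 2: T1 LOAD ⇒ load; ctr=1 reg=1
step 3: T0 LOAD ⇒ load; ctr=1 reg=1
step 4: T3 LOAD ⇒ load; ctr=1 reg=1
step 5: T1 CAS ⇒ ok; ctr=2 reg=1
step 6: T0 CAS ⇒ retry; ctr=2 reg=1
step 7: T3 CAS ⇒ retry; ctr=2 reg=1
step 8: T3 LOAD ⇒ load; ctr=2 reg=2
step 9: T3 CAS ⇒ ok; ctr=3 reg=2
step 10: T2 CAS ⇒ retry; ctr=3 reg=1
step 11: T0 LOAD ⇒ load; ctr=3 reg=3
step 12: T0 CAS ⇒ ok; ctr=4 reg=3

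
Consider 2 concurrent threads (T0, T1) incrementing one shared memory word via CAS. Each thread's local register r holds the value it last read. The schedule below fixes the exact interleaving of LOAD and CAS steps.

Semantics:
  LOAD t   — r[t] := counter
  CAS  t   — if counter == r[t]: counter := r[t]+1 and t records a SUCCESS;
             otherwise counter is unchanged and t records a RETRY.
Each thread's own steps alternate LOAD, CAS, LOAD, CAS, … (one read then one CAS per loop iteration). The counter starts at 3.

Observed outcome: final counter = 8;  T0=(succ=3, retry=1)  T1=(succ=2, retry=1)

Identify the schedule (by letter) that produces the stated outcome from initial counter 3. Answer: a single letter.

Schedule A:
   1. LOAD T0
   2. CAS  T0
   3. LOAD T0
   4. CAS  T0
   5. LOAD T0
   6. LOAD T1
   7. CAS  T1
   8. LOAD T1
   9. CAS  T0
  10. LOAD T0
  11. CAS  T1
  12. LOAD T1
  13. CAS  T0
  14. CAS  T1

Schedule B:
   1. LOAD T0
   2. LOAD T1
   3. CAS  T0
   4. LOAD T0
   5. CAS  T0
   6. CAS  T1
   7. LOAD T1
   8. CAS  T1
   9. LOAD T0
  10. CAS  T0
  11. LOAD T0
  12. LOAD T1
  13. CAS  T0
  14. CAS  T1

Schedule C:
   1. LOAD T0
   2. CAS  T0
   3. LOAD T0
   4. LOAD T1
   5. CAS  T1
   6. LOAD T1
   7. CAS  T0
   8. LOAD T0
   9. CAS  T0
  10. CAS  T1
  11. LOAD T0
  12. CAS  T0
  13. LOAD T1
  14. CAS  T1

Simulating candidate C:
[1] T0.load  rd  (counter 3, T0.r 3)
[2] T0.cas  hit  (counter 4, T0.r 3)
[3] T0.load  rd  (counter 4, T0.r 4)
[4] T1.load  rd  (counter 4, T1.r 4)
[5] T1.cas  hit  (counter 5, T1.r 4)
[6] T1.load  rd  (counter 5, T1.r 5)
[7] T0.cas  miss  (counter 5, T0.r 4)
[8] T0.load  rd  (counter 5, T0.r 5)
[9] T0.cas  hit  (counter 6, T0.r 5)
[10] T1.cas  miss  (counter 6, T1.r 5)
[11] T0.load  rd  (counter 6, T0.r 6)
[12] T0.cas  hit  (counter 7, T0.r 6)
[13] T1.load  rd  (counter 7, T1.r 7)
[14] T1.cas  hit  (counter 8, T1.r 7)

C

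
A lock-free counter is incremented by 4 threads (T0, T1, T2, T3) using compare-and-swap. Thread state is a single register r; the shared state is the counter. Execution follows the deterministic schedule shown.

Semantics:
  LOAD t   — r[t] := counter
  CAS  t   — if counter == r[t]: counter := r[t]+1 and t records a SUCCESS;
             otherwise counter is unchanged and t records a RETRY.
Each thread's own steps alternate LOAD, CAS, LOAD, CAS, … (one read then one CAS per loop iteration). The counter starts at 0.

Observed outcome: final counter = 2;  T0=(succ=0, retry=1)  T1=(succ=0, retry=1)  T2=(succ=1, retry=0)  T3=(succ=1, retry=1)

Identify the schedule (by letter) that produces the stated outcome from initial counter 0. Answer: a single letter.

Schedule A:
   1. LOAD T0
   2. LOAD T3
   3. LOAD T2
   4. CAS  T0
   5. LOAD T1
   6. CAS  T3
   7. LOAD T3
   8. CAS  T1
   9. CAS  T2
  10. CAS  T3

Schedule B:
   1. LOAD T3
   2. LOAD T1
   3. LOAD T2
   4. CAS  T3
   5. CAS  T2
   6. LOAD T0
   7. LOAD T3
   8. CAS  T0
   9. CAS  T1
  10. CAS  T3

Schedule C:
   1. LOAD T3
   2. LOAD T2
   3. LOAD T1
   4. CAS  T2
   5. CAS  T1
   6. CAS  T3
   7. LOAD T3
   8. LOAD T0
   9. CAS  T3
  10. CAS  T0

C

Tracing schedule C:
step 1: T3 LOAD ⇒ load; ctr=0 reg=0
step 2: T2 LOAD ⇒ load; ctr=0 reg=0
step 3: T1 LOAD ⇒ load; ctr=0 reg=0
step 4: T2 CAS ⇒ ok; ctr=1 reg=0
step 5: T1 CAS ⇒ retry; ctr=1 reg=0
step 6: T3 CAS ⇒ retry; ctr=1 reg=0
step 7: T3 LOAD ⇒ load; ctr=1 reg=1
step 8: T0 LOAD ⇒ load; ctr=1 reg=1
step 9: T3 CAS ⇒ ok; ctr=2 reg=1
step 10: T0 CAS ⇒ retry; ctr=2 reg=1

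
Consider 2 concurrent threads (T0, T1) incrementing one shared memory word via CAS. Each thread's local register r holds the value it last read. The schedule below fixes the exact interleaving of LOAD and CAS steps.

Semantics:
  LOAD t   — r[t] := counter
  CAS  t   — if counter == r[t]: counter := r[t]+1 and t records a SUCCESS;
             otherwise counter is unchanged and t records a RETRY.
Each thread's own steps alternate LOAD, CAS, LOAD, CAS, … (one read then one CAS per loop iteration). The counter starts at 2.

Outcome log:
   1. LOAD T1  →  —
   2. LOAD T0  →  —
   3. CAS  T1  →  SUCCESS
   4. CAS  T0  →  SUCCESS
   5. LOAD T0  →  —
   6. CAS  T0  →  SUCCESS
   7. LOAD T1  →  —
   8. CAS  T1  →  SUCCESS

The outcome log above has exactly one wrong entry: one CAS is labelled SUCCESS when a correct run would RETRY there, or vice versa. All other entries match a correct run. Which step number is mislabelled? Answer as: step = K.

step = 4

Re-executing:
1. LOAD T1 → mem=2 r[T1]=2 [LOAD]
2. LOAD T0 → mem=2 r[T0]=2 [LOAD]
3. CAS T1 → mem=3 r[T1]=2 [OK]
4. CAS T0 → mem=3 r[T0]=2 [RETRY]
5. LOAD T0 → mem=3 r[T0]=3 [LOAD]
6. CAS T0 → mem=4 r[T0]=3 [OK]
7. LOAD T1 → mem=4 r[T1]=4 [LOAD]
8. CAS T1 → mem=5 r[T1]=4 [OK]
Log disagrees first at step 4.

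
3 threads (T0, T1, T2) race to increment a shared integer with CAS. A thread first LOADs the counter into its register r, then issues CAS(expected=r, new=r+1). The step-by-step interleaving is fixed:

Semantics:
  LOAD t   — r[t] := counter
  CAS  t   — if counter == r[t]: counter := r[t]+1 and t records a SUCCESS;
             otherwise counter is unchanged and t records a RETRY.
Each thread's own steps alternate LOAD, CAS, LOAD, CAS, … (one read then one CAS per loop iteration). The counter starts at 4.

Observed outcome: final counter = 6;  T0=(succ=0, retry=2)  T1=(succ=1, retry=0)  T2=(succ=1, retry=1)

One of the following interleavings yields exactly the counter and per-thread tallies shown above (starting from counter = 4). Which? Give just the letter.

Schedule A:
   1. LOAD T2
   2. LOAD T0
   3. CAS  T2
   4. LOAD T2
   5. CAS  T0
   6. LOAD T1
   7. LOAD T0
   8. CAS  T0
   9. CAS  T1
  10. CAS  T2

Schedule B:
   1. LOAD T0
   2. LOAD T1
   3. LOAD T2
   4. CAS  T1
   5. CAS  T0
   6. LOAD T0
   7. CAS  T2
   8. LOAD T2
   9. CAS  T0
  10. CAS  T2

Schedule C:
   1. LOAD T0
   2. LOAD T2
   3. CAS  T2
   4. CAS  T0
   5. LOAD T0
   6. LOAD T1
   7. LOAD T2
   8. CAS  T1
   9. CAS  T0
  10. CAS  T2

Run C:
   1) LOAD T0:  M=4  r_T0=4
   2) LOAD T2:  M=4  r_T2=4
   3) CAS  T2:  M=5  r_T2=4 ✓
   4) CAS  T0:  M=5  r_T0=4 ✗
   5) LOAD T0:  M=5  r_T0=5
   6) LOAD T1:  M=5  r_T1=5
   7) LOAD T2:  M=5  r_T2=5
   8) CAS  T1:  M=6  r_T1=5 ✓
   9) CAS  T0:  M=6  r_T0=5 ✗
  10) CAS  T2:  M=6  r_T2=5 ✗

C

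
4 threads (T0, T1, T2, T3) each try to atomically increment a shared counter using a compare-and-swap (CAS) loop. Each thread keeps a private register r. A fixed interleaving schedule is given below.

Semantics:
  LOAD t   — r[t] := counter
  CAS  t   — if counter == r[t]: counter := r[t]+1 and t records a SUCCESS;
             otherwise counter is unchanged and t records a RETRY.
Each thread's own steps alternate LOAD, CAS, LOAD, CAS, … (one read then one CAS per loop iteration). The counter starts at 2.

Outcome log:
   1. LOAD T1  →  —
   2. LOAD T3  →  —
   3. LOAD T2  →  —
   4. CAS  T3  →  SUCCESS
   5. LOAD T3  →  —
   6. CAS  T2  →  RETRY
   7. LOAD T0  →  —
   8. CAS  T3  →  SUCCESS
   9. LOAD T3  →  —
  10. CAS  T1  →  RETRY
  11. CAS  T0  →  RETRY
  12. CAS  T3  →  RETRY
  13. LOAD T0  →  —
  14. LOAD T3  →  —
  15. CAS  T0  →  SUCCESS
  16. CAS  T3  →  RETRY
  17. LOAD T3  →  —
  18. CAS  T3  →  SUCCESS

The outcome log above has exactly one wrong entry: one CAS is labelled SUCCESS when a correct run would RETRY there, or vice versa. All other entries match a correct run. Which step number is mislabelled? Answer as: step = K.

Reference trace:
#1 T1 reads 2
#2 T3 reads 2
#3 T2 reads 2
#4 T3 CAS(2→3) writes; counter now 3
#5 T3 reads 3
#6 T2 CAS(2→3) fails; counter now 3
#7 T0 reads 3
#8 T3 CAS(3→4) writes; counter now 4
#9 T3 reads 4
#10 T1 CAS(2→3) fails; counter now 4
#11 T0 CAS(3→4) fails; counter now 4
#12 T3 CAS(4→5) writes; counter now 5
#13 T0 reads 5
#14 T3 reads 5
#15 T0 CAS(5→6) writes; counter now 6
#16 T3 CAS(5→6) fails; counter now 6
#17 T3 reads 6
#18 T3 CAS(6→7) writes; counter now 7
Flip is step 12.

step = 12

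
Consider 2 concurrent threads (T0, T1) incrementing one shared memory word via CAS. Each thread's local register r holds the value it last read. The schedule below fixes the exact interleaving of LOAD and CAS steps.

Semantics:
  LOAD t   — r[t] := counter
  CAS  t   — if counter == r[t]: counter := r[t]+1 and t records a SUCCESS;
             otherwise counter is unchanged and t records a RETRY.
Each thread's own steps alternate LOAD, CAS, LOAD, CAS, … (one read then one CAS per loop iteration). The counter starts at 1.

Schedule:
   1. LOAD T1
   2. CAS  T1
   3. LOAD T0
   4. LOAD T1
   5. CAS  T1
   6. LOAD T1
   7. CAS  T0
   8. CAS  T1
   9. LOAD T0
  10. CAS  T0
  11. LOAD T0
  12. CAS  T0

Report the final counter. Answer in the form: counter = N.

counter = 6

#1 T1 reads 1
#2 T1 CAS(1→2) writes; counter now 2
#3 T0 reads 2
#4 T1 reads 2
#5 T1 CAS(2→3) writes; counter now 3
#6 T1 reads 3
#7 T0 CAS(2→3) fails; counter now 3
#8 T1 CAS(3→4) writes; counter now 4
#9 T0 reads 4
#10 T0 CAS(4→5) writes; counter now 5
#11 T0 reads 5
#12 T0 CAS(5→6) writes; counter now 6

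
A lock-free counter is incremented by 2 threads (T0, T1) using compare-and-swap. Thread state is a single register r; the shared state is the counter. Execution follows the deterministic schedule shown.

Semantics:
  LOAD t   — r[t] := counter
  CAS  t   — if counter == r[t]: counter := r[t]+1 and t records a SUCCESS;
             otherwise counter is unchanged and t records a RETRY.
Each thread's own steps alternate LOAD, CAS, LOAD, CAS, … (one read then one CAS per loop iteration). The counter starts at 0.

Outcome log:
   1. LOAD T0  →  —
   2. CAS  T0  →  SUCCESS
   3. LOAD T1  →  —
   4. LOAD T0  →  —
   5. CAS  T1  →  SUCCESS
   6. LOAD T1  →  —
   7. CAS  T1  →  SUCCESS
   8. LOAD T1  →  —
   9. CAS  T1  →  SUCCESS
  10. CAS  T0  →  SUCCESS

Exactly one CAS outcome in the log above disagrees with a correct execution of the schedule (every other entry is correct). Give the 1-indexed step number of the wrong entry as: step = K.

step = 10

Correct run:
T0 LOAD — after: cnt=0, r=0 — load
T0 CAS — after: cnt=1, r=0 — ok
T1 LOAD — after: cnt=1, r=1 — load
T0 LOAD — after: cnt=1, r=1 — load
T1 CAS — after: cnt=2, r=1 — ok
T1 LOAD — after: cnt=2, r=2 — load
T1 CAS — after: cnt=3, r=2 — ok
T1 LOAD — after: cnt=3, r=3 — load
T1 CAS — after: cnt=4, r=3 — ok
T0 CAS — after: cnt=4, r=1 — retry
Log disagrees first at step 10.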